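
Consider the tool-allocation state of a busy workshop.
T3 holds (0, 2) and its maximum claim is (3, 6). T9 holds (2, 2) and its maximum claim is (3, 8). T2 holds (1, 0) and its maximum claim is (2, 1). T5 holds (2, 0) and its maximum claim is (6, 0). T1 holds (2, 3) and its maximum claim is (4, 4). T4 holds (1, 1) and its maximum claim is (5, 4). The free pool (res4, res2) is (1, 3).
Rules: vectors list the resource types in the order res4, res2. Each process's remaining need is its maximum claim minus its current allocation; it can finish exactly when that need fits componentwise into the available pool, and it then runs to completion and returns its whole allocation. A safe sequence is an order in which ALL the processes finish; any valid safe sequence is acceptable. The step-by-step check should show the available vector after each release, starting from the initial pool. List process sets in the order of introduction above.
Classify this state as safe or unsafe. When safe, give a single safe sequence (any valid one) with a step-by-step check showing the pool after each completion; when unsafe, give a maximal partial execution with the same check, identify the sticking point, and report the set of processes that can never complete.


SAFE, for example via the order T2, T1, T4, T5, T3, T9.
Key observation: at T2 the run first touches a limit — (1, 1) against (1, 3), exact on a resource it actually requests.
Walking it through:
  pool = (1, 3)
  T2 needs (1, 1) <= (1, 3) -> finishes; pool += (1, 0) = (2, 3)
  T1 needs (2, 1) <= (2, 3) -> finishes; pool += (2, 3) = (4, 6)
  T4 needs (4, 3) <= (4, 6) -> finishes; pool += (1, 1) = (5, 7)
  T5 needs (4, 0) <= (5, 7) -> finishes; pool += (2, 0) = (7, 7)
  T3 needs (3, 4) <= (7, 7) -> finishes; pool += (0, 2) = (7, 9)
  T9 needs (1, 6) <= (7, 9) -> finishes; pool += (2, 2) = (9, 11)


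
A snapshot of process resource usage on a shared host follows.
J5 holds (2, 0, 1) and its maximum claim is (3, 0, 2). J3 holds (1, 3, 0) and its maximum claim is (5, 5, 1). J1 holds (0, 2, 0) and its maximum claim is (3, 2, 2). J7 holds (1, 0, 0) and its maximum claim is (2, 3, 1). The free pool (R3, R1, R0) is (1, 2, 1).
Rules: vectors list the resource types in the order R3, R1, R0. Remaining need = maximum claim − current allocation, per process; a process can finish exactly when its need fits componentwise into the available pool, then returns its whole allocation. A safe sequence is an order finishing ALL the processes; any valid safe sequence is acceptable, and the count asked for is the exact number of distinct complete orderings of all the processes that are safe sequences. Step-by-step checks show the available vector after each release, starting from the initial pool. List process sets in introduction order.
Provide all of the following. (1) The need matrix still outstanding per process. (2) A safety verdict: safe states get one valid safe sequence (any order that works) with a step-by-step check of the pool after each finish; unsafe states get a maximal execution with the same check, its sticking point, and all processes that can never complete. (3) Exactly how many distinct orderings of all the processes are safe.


(1) Remaining need (order R3, R1, R0):
  J5: (1, 0, 1)
  J3: (4, 2, 1)
  J1: (3, 0, 2)
  J7: (1, 3, 1)
(2) SAFE — a valid safe sequence is J5, J1, J7, J3.
Key observation: reading the order forward, J5 is the first process whose need (1, 0, 1) meets the free pool (1, 2, 1) exactly on a resource it requests.
Check, step by step:
  pool = (1, 2, 1)
  J5: need (1, 0, 1) fits (1, 2, 1); releases (2, 0, 1), pool now (3, 2, 2)
  J1: need (3, 0, 2) fits (3, 2, 2); releases (0, 2, 0), pool now (3, 4, 2)
  J7: need (1, 3, 1) fits (3, 4, 2); releases (1, 0, 0), pool now (4, 4, 2)
  J3: need (4, 2, 1) fits (4, 4, 2); releases (1, 3, 0), pool now (5, 7, 2)
(3) The exact count: 1 of the possible complete orderings is a safe sequence.


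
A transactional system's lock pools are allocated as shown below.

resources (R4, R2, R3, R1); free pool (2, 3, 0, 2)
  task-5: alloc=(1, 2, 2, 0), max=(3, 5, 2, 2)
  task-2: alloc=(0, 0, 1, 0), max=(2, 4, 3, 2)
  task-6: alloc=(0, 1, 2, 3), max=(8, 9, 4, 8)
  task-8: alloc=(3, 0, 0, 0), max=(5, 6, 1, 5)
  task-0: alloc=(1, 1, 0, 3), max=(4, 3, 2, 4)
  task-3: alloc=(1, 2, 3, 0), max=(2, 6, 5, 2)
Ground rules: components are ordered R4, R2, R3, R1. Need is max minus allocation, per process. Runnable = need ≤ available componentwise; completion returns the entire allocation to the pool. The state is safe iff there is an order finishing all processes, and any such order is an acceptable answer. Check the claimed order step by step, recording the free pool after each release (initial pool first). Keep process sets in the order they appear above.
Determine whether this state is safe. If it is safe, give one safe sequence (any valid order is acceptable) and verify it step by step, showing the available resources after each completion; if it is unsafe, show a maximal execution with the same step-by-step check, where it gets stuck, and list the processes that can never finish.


SAFE. One safe sequence: task-5, task-0, task-8, task-2, task-3, task-6.
Key observation: task-5 marks the first exact bind of the order: its need (2, 3, 0, 2) fits the free (2, 3, 0, 2) with zero slack on a requested resource.
Step-by-step check:
  pool = (2, 3, 0, 2)
  run task-5 (needs (2, 3, 0, 2), free (2, 3, 0, 2)); after release of (1, 2, 2, 0) the pool is (3, 5, 2, 2)
  run task-0 (needs (3, 2, 2, 1), free (3, 5, 2, 2)); after release of (1, 1, 0, 3) the pool is (4, 6, 2, 5)
  run task-8 (needs (2, 6, 1, 5), free (4, 6, 2, 5)); after release of (3, 0, 0, 0) the pool is (7, 6, 2, 5)
  run task-2 (needs (2, 4, 2, 2), free (7, 6, 2, 5)); after release of (0, 0, 1, 0) the pool is (7, 6, 3, 5)
  run task-3 (needs (1, 4, 2, 2), free (7, 6, 3, 5)); after release of (1, 2, 3, 0) the pool is (8, 8, 6, 5)
  run task-6 (needs (8, 8, 2, 5), free (8, 8, 6, 5)); after release of (0, 1, 2, 3) the pool is (8, 9, 8, 8)


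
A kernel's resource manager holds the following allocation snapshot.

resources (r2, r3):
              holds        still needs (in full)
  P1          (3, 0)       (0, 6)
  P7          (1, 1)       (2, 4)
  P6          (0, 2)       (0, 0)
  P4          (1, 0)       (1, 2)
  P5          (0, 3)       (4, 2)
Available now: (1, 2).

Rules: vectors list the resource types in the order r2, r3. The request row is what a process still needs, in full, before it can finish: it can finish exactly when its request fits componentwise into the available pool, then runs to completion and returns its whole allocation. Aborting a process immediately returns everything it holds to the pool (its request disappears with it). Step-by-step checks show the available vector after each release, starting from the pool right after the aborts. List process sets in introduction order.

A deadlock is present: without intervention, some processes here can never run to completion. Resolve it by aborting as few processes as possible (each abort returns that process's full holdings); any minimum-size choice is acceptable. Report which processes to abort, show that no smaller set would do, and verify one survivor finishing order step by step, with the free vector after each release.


Abort P5.
Key observation: aborting P5 returns (0, 3), and P1 — hopeless before — runs at step 4 with the returned capacity in the pool.
No smaller set exists: with zero aborts the deadlock remains.
The survivors complete as P6, P4, P7, P1. Walking it through (starting from the post-abort pool):
  pool = (1, 5)
  run P6 (needs (0, 0), free (1, 5)); after release of (0, 2) the pool is (1, 7)
  run P4 (needs (1, 2), free (1, 7)); after release of (1, 0) the pool is (2, 7)
  run P7 (needs (2, 4), free (2, 7)); after release of (1, 1) the pool is (3, 8)
  run P1 (needs (0, 6), free (3, 8)); after release of (3, 0) the pool is (6, 8)


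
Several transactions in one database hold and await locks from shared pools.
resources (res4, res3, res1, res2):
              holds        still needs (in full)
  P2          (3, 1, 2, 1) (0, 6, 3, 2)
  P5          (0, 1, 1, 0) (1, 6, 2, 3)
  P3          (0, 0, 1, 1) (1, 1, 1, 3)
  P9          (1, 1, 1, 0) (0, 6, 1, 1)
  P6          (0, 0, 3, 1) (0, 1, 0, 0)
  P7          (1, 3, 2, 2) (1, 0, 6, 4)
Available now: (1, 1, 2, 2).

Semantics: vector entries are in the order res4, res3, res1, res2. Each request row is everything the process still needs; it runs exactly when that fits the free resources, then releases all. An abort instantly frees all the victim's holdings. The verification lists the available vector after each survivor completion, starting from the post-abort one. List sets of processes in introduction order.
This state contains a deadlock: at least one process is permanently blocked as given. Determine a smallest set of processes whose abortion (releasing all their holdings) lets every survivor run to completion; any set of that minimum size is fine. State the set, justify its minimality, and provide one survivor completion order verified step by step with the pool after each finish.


The answer: abort P5 and P9.
Key observation: the deadlocked P2 becomes finishable only because P5 and P9 released (1, 2, 2, 0); it completes at step 4 below.
Minimality, checking each single-abort alternative: P2 alone leaves P5 blocked (short on res3); P5 alone leaves P2 blocked (short on res3); P3 alone leaves P2 blocked (short on res3); P9 alone leaves P2 blocked (short on res3); P6 alone leaves P2 blocked (short on res3); P7 alone leaves P2 blocked (short on res3).
The survivors complete as P6, P3, P7, P2. Check, step by step (starting from the post-abort pool):
  pool = (2, 3, 4, 2)
  P6: need (0, 1, 0, 0) fits (2, 3, 4, 2); releases (0, 0, 3, 1), pool now (2, 3, 7, 3)
  P3: need (1, 1, 1, 3) fits (2, 3, 7, 3); releases (0, 0, 1, 1), pool now (2, 3, 8, 4)
  P7: need (1, 0, 6, 4) fits (2, 3, 8, 4); releases (1, 3, 2, 2), pool now (3, 6, 10, 6)
  P2: need (0, 6, 3, 2) fits (3, 6, 10, 6); releases (3, 1, 2, 1), pool now (6, 7, 12, 7)


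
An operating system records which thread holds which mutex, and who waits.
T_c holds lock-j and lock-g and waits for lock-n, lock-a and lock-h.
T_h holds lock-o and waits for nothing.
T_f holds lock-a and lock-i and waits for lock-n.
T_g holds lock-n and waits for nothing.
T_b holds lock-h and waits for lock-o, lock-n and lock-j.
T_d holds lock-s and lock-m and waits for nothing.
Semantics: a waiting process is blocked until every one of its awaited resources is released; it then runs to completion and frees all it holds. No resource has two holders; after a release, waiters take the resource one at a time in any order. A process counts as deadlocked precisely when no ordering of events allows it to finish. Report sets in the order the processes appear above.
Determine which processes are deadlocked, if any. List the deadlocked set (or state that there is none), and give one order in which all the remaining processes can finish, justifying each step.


Deadlocked: T_c and T_b.
Key observation: nobody on the ring T_c -> T_b -> T_c can start until another member finishes, which never happens; no other process is dragged down with it.
One completion order for the rest: T_d, T_g, T_f, T_h.
Step-by-step check:
  run T_d (it waits on nothing); releases lock-s and lock-m
  run T_g (it waits on nothing); releases lock-n
  run T_f (all its waits — lock-n — are resolved); releases lock-a and lock-i
  run T_h (it waits on nothing); releases lock-o


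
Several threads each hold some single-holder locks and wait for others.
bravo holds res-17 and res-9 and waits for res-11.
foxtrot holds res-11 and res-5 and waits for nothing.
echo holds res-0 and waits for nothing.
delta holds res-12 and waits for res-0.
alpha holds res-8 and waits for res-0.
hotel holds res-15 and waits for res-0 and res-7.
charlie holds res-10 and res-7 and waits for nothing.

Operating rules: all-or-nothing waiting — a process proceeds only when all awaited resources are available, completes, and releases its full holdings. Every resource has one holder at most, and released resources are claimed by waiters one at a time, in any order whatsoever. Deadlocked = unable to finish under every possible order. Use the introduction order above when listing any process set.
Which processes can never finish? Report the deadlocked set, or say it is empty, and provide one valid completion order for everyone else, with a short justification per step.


No process is deadlocked.
Key observation: every chain of waits terminates; starting from the processes that wait on nothing, all the rest unlock in turn.
The rest can finish in the order charlie, echo, foxtrot, delta, alpha, hotel, bravo.
Walking it through:
  charlie: no waits; runs immediately, freeing res-10 and res-7
  echo: no waits; runs immediately, freeing res-0
  foxtrot: no waits; runs immediately, freeing res-11 and res-5
  delta: everything it awaited (res-0) is free; runs, freeing res-12
  alpha: everything it awaited (res-0) is free; runs, freeing res-8
  hotel: everything it awaited (res-0 and res-7) is free; runs, freeing res-15
  bravo: everything it awaited (res-11) is free; runs, freeing res-17 and res-9


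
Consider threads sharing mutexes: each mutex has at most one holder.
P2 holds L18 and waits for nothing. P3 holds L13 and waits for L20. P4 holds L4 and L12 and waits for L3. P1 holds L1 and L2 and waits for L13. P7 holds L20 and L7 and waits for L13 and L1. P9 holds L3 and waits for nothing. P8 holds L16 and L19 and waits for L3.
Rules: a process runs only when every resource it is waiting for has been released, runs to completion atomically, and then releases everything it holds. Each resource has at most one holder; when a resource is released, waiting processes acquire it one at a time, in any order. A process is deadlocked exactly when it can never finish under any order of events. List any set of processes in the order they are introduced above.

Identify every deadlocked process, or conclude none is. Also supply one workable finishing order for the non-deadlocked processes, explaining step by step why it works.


The deadlocked set is P3, P1 and P7.
Key observation: the knot is the closed ring of waits P3 -> P7 -> P3; P1 is caught in further circular waits.
The rest can finish in the order P9, P4, P2, P8.
Verifying each step:
  run P9 (it waits on nothing); releases L3
  P4 waits on L3 — all released -> runs and releases L4 and L12
  run P2 (it waits on nothing); releases L18
  P8 waits on L3 — all released -> runs and releases L16 and L19


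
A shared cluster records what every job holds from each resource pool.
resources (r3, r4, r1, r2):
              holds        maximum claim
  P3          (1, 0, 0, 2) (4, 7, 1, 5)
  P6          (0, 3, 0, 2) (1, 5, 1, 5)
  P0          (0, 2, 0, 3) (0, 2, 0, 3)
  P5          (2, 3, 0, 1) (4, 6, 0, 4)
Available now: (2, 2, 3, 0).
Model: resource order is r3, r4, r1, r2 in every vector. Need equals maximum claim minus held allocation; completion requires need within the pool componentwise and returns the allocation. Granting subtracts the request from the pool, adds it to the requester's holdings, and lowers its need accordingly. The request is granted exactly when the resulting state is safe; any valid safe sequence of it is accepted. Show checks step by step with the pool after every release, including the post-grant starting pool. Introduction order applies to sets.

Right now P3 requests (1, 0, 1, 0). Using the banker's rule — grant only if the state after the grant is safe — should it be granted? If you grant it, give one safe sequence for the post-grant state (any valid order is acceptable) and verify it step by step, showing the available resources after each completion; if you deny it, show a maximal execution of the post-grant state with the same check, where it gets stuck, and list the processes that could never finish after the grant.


DENY — the pretend-granted state is unsafe.
Key observation: P0, P6 can finish, but then (1, 7, 2, 5) is all there is, and the blocked group's r3 demands exceed it.
After a pretend grant, a maximal execution: P0, P6 — then nothing else fits. Verifying each step:
  pool = (1, 2, 2, 0)
  P0: need (0, 0, 0, 0) fits (1, 2, 2, 0); releases (0, 2, 0, 3), pool now (1, 4, 2, 3)
  P6: need (1, 2, 1, 3) fits (1, 4, 2, 3); releases (0, 3, 0, 2), pool now (1, 7, 2, 5)
  P3 still needs (2, 7, 0, 3) but only (1, 7, 2, 5) is free — short on r3
  P5 still needs (2, 3, 0, 3) but only (1, 7, 2, 5) is free — short on r3
Post-grant, the permanently blocked set is P3 and P5.


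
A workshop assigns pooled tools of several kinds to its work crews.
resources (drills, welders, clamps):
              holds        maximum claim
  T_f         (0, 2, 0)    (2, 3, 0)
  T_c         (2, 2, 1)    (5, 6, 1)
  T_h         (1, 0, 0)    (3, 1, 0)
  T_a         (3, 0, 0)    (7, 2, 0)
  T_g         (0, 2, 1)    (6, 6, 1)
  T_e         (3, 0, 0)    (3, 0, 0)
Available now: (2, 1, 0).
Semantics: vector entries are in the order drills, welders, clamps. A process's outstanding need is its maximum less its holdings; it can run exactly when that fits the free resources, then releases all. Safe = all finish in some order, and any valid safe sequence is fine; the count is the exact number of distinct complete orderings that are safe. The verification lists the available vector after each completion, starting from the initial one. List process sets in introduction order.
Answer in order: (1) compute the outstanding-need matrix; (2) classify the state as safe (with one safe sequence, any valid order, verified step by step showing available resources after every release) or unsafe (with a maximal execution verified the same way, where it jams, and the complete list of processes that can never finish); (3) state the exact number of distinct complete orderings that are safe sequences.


(1) Outstanding need per process (order drills, welders, clamps):
  T_f: (2, 1, 0)
  T_c: (3, 4, 0)
  T_h: (2, 1, 0)
  T_a: (4, 2, 0)
  T_g: (6, 4, 0)
  T_e: (0, 0, 0)
(2) UNSAFE — no complete ordering exists.
Key observation: once T_e, T_h, T_f, T_a finish, the pool peaks at (9, 3, 0) — and every remaining process still needs more welders than that.
The run T_e, T_h, T_f, T_a cannot be extended any further. Check, step by step:
  pool = (2, 1, 0)
  run T_e (needs (0, 0, 0), free (2, 1, 0)); after release of (3, 0, 0) the pool is (5, 1, 0)
  run T_h (needs (2, 1, 0), free (5, 1, 0)); after release of (1, 0, 0) the pool is (6, 1, 0)
  run T_f (needs (2, 1, 0), free (6, 1, 0)); after release of (0, 2, 0) the pool is (6, 3, 0)
  run T_a (needs (4, 2, 0), free (6, 3, 0)); after release of (3, 0, 0) the pool is (9, 3, 0)
  T_c still needs (3, 4, 0) but only (9, 3, 0) is free — short on welders
  T_g still needs (6, 4, 0) but only (9, 3, 0) is free — short on welders
Processes that can never finish: T_c and T_g.
(3) Precisely 0 of the possible complete orderings are safe sequences.


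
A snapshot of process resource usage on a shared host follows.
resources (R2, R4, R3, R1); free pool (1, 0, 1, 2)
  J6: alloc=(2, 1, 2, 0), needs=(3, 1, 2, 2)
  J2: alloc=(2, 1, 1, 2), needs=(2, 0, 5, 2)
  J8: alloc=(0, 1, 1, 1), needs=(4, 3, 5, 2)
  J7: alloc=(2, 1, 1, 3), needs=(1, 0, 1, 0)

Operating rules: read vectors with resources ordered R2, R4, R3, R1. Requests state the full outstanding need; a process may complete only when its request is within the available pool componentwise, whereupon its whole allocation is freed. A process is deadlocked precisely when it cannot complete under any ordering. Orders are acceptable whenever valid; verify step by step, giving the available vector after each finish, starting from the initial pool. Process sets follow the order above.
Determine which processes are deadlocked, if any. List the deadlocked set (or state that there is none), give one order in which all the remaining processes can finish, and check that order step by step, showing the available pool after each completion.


Deadlocked: J2 and J8.
Key observation: J7, J6 can finish, but then (5, 2, 4, 5) is all there is, and the blocked group's R3 demands exceed it.
One completion order for the rest: J7, J6. Step-by-step check:
  pool = (1, 0, 1, 2)
  J7: need (1, 0, 1, 0) fits (1, 0, 1, 2); releases (2, 1, 1, 3), pool now (3, 1, 2, 5)
  J6: need (3, 1, 2, 2) fits (3, 1, 2, 5); releases (2, 1, 2, 0), pool now (5, 2, 4, 5)
The stuck group stays short no matter what:
  J2 cannot run: need (2, 0, 5, 2) vs free (5, 2, 4, 5) (insufficient R3)
  J8 cannot run: need (4, 3, 5, 2) vs free (5, 2, 4, 5) (insufficient R4 and R3)


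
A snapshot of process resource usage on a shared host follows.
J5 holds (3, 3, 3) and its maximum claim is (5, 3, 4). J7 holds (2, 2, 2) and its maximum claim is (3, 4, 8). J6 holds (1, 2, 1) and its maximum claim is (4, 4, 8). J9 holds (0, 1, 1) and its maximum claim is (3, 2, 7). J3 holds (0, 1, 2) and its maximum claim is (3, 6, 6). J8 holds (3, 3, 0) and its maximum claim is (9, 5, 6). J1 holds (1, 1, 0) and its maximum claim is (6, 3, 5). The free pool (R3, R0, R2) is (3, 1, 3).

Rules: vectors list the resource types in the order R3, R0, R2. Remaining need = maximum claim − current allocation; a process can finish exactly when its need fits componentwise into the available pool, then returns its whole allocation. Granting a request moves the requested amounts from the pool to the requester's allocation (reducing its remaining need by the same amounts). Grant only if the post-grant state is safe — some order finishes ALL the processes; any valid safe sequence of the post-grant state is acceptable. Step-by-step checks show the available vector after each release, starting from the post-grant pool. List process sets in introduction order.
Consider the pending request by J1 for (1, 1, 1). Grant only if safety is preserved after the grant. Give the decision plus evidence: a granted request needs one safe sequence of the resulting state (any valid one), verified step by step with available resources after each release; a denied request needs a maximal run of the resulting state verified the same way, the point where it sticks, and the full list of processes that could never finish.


GRANT — the state after the grant stays safe, e.g. via J5, J1, J7, J8, J9, J3, J6.
Key observation: granting shrinks the pool to (2, 0, 2), yet J5 still fits and the chain goes through.
Verifying the post-grant state step by step:
  pool = (2, 0, 2)
  J5: need (2, 0, 1) fits (2, 0, 2); releases (3, 3, 3), pool now (5, 3, 5)
  J1: need (4, 1, 4) fits (5, 3, 5); releases (2, 2, 1), pool now (7, 5, 6)
  J7: need (1, 2, 6) fits (7, 5, 6); releases (2, 2, 2), pool now (9, 7, 8)
  J8: need (6, 2, 6) fits (9, 7, 8); releases (3, 3, 0), pool now (12, 10, 8)
  J9: need (3, 1, 6) fits (12, 10, 8); releases (0, 1, 1), pool now (12, 11, 9)
  J3: need (3, 5, 4) fits (12, 11, 9); releases (0, 1, 2), pool now (12, 12, 11)
  J6: need (3, 2, 7) fits (12, 12, 11); releases (1, 2, 1), pool now (13, 14, 12)


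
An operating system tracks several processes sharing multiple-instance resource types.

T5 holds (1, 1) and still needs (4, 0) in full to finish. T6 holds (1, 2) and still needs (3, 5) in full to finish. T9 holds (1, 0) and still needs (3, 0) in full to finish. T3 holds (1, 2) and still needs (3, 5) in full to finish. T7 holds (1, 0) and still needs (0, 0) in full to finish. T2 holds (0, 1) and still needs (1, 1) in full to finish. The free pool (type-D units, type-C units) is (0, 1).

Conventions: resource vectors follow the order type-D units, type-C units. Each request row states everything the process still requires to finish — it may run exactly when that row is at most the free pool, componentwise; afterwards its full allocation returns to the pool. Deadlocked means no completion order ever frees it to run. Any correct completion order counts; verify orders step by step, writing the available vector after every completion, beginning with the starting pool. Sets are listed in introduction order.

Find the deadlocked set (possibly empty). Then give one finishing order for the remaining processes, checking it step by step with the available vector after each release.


Deadlocked set: T5, T6, T9 and T3.
Key observation: the pool after T7, T2 is (1, 2); every surviving request exceeds it in type-D units, so progress ends there.
The rest can finish in the order T7, T2. Step-by-step check:
  pool = (0, 1)
  run T7 (needs (0, 0), free (0, 1)); after release of (1, 0) the pool is (1, 1)
  run T2 (needs (1, 1), free (1, 1)); after release of (0, 1) the pool is (1, 2)
The blocked processes can never fit:
  blocked: T5 wants (4, 0), pool (1, 2) — not enough type-D units
  blocked: T6 wants (3, 5), pool (1, 2) — not enough type-D units and type-C units
  blocked: T9 wants (3, 0), pool (1, 2) — not enough type-D units
  blocked: T3 wants (3, 5), pool (1, 2) — not enough type-D units and type-C units


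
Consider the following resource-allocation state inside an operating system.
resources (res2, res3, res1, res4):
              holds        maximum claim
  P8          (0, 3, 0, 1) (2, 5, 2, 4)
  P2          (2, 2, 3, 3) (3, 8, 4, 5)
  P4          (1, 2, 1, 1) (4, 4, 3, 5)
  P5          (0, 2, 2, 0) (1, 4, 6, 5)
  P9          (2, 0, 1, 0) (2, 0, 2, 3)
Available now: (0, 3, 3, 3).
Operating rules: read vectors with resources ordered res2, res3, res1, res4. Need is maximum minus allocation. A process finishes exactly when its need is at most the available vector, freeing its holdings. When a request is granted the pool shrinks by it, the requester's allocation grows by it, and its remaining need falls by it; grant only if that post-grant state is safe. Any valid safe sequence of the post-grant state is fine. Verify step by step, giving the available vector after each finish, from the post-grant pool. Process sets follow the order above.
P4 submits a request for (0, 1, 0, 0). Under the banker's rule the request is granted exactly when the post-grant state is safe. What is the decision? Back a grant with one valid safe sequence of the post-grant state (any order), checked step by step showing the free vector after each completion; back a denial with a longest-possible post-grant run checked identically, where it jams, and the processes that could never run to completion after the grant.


DENY. Granting would leave the state unsafe.
Key observation: after P9, P8 the pool peaks at (2, 5, 4, 4), and each blocked process is short somewhere: P2 on res3; P4 on res2; P5 on res4.
On the post-grant state, P9, P8 is a maximal run — nothing extends it. Walking it through:
  pool = (0, 2, 3, 3)
  run P9 (needs (0, 0, 1, 3), free (0, 2, 3, 3)); after release of (2, 0, 1, 0) the pool is (2, 2, 4, 3)
  run P8 (needs (2, 2, 2, 3), free (2, 2, 4, 3)); after release of (0, 3, 0, 1) the pool is (2, 5, 4, 4)
  P2 still needs (1, 6, 1, 2) but only (2, 5, 4, 4) is free — short on res3
  P4 still needs (3, 1, 2, 4) but only (2, 5, 4, 4) is free — short on res2
  P5 still needs (1, 2, 4, 5) but only (2, 5, 4, 4) is free — short on res4
Post-grant, the permanently blocked set is P2, P4 and P5.


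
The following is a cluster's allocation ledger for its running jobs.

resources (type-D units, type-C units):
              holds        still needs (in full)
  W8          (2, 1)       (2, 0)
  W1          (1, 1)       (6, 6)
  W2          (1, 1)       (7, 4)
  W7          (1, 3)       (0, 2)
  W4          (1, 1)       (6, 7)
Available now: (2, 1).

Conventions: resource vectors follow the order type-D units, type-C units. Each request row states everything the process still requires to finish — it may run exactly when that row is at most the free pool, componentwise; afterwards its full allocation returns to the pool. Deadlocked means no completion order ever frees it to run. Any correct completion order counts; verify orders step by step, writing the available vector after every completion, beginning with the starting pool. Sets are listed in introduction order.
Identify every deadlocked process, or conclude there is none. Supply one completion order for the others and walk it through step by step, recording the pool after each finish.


Deadlocked: W1, W2 and W4.
Key observation: W8, W7 can finish, but then (5, 5) is all there is, and the blocked group's type-D units demands exceed it.
One completion order for the rest: W8, W7. Walking it through:
  pool = (2, 1)
  W8: need (2, 0) fits (2, 1); releases (2, 1), pool now (4, 2)
  W7: need (0, 2) fits (4, 2); releases (1, 3), pool now (5, 5)
The stuck group stays short no matter what:
  W1 still needs (6, 6) but only (5, 5) is free — short on type-D units and type-C units
  W2 still needs (7, 4) but only (5, 5) is free — short on type-D units
  W4 still needs (6, 7) but only (5, 5) is free — short on type-D units and type-C units


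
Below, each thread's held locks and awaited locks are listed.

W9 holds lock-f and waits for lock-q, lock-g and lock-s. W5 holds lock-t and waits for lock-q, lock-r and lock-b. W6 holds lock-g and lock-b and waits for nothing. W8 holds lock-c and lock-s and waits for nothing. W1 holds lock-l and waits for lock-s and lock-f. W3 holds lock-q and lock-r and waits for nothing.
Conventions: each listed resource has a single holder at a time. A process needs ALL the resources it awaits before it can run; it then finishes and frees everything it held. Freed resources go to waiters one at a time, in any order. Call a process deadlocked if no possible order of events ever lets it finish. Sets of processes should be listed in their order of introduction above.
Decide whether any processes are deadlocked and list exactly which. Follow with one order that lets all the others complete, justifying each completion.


No process is deadlocked.
Key observation: no waiting chain loops back on itself — every chain ends at a process that waits on nothing, so everyone eventually runs.
One completion order for the rest: W6, W3, W8, W5, W9, W1.
Check, step by step:
  W6: no waits; runs immediately, freeing lock-g and lock-b
  W3: no waits; runs immediately, freeing lock-q and lock-r
  W8: no waits; runs immediately, freeing lock-c and lock-s
  run W5 (all its waits — lock-q, lock-r and lock-b — are resolved); releases lock-t
  run W9 (all its waits — lock-q, lock-g and lock-s — are resolved); releases lock-f
  run W1 (all its waits — lock-s and lock-f — are resolved); releases lock-l


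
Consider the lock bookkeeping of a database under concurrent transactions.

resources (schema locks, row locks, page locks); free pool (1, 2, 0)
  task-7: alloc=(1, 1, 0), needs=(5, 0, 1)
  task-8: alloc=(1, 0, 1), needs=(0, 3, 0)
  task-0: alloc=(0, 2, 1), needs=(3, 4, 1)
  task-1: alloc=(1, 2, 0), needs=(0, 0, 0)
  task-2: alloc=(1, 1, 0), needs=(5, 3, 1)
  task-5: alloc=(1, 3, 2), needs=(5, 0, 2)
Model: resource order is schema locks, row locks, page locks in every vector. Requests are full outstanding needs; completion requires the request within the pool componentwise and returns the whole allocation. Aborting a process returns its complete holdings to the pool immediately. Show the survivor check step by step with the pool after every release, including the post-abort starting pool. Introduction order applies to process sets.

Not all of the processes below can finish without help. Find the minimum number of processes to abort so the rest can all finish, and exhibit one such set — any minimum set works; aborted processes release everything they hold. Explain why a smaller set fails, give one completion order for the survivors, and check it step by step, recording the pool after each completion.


The answer: abort task-7 and task-5.
Key observation: task-2 had no path to completion before; after the abort of task-7 and task-5 ((2, 4, 2) returned), step 4 is where it fits.
No one abort is enough; case by case: task-7 alone leaves task-2 blocked (short on schema locks); task-8 alone leaves task-7 blocked (short on schema locks); task-0 alone leaves task-7 blocked (short on schema locks); task-1 alone leaves task-7 blocked (short on schema locks); task-2 alone leaves task-7 blocked (short on schema locks); task-5 alone leaves task-7 blocked (short on schema locks).
Survivors finish in the order: task-0, task-8, task-1, task-2. Step-by-step check (pool after the aborts first):
  pool = (3, 6, 2)
  task-0 needs (3, 4, 1) <= (3, 6, 2) -> finishes; pool += (0, 2, 1) = (3, 8, 3)
  task-8 needs (0, 3, 0) <= (3, 8, 3) -> finishes; pool += (1, 0, 1) = (4, 8, 4)
  task-1 needs (0, 0, 0) <= (4, 8, 4) -> finishes; pool += (1, 2, 0) = (5, 10, 4)
  task-2 needs (5, 3, 1) <= (5, 10, 4) -> finishes; pool += (1, 1, 0) = (6, 11, 4)


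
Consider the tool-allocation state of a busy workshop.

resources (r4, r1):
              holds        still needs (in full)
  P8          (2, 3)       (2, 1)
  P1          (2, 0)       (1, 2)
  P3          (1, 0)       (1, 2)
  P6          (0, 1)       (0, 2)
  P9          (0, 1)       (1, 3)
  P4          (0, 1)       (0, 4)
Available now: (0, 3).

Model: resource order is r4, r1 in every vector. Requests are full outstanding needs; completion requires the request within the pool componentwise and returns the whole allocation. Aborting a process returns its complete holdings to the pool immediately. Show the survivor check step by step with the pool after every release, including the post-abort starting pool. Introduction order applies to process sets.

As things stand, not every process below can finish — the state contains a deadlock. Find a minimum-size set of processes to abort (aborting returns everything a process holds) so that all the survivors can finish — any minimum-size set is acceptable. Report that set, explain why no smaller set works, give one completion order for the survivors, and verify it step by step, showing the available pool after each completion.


The answer: abort P1.
Key observation: P8 was stuck for good until P1 gave back (2, 0); in the order shown it finishes at step 1.
Why nothing smaller works: aborting no one leaves the state deadlocked as given.
The survivors complete as P8, P9, P4, P3, P6. Verifying each step (starting from the post-abort pool):
  pool = (2, 3)
  P8: need (2, 1) fits (2, 3); releases (2, 3), pool now (4, 6)
  P9: need (1, 3) fits (4, 6); releases (0, 1), pool now (4, 7)
  P4: need (0, 4) fits (4, 7); releases (0, 1), pool now (4, 8)
  P3: need (1, 2) fits (4, 8); releases (1, 0), pool now (5, 8)
  P6: need (0, 2) fits (5, 8); releases (0, 1), pool now (5, 9)


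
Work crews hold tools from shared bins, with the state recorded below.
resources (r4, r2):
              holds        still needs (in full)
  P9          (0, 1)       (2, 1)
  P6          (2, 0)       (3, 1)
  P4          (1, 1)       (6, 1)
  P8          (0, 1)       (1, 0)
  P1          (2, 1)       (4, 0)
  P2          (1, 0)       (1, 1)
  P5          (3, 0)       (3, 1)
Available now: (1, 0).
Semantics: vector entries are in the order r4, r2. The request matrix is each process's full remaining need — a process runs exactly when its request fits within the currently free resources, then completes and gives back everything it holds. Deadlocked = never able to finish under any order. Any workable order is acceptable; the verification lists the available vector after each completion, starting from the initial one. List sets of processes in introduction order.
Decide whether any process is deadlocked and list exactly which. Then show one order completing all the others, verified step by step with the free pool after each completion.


The deadlocked set is P6, P4, P1 and P5.
Key observation: no order helps: past P8, P2, P9, the free pool tops out at (2, 2), below what each blocked process needs in r4.
One completion order for the rest: P8, P2, P9. Walking it through:
  pool = (1, 0)
  run P8 (needs (1, 0), free (1, 0)); after release of (0, 1) the pool is (1, 1)
  run P2 (needs (1, 1), free (1, 1)); after release of (1, 0) the pool is (2, 1)
  run P9 (needs (2, 1), free (2, 1)); after release of (0, 1) the pool is (2, 2)
The blocked processes can never fit:
  P6 still needs (3, 1) but only (2, 2) is free — short on r4
  P4 still needs (6, 1) but only (2, 2) is free — short on r4
  P1 still needs (4, 0) but only (2, 2) is free — short on r4
  P5 still needs (3, 1) but only (2, 2) is free — short on r4


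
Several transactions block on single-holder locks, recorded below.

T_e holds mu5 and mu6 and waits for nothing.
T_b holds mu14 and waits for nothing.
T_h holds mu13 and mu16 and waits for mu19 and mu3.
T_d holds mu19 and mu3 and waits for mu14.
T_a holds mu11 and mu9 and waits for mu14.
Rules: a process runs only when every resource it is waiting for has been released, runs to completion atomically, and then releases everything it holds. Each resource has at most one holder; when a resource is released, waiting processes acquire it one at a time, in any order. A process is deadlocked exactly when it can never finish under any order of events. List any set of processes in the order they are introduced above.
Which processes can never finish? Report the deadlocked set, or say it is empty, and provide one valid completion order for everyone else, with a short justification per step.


The deadlocked set is empty.
Key observation: every chain of waits terminates; starting from the processes that wait on nothing, all the rest unlock in turn.
The rest can finish in the order T_b, T_a, T_d, T_e, T_h.
Walking it through:
  run T_b (it waits on nothing); releases mu14
  T_a waits on mu14 — all released -> runs and releases mu11 and mu9
  T_d waits on mu14 — all released -> runs and releases mu19 and mu3
  run T_e (it waits on nothing); releases mu5 and mu6
  T_h waits on mu19 and mu3 — all released -> runs and releases mu13 and mu16


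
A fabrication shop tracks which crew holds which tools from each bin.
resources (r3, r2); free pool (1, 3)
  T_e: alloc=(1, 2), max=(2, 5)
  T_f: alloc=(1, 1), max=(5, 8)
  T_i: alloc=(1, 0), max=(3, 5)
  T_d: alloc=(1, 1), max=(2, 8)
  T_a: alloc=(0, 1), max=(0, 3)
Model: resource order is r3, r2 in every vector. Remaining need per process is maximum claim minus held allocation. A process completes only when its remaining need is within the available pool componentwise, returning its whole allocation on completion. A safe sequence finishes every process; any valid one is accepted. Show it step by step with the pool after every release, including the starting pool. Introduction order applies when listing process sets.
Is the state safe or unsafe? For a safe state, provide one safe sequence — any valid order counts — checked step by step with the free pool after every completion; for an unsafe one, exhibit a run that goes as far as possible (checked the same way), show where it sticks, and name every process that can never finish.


The state is UNSAFE.
Key observation: no order helps: past T_e, T_i, T_a, the free pool tops out at (3, 6), below what each blocked process needs in r2.
A maximal execution: T_e, T_i, T_a — then nothing else fits. Step-by-step check:
  pool = (1, 3)
  run T_e (needs (1, 3), free (1, 3)); after release of (1, 2) the pool is (2, 5)
  run T_i (needs (2, 5), free (2, 5)); after release of (1, 0) the pool is (3, 5)
  run T_a (needs (0, 2), free (3, 5)); after release of (0, 1) the pool is (3, 6)
  T_f cannot run: need (4, 7) vs free (3, 6) (insufficient r3 and r2)
  T_d cannot run: need (1, 7) vs free (3, 6) (insufficient r2)
Never able to finish: T_f and T_d.


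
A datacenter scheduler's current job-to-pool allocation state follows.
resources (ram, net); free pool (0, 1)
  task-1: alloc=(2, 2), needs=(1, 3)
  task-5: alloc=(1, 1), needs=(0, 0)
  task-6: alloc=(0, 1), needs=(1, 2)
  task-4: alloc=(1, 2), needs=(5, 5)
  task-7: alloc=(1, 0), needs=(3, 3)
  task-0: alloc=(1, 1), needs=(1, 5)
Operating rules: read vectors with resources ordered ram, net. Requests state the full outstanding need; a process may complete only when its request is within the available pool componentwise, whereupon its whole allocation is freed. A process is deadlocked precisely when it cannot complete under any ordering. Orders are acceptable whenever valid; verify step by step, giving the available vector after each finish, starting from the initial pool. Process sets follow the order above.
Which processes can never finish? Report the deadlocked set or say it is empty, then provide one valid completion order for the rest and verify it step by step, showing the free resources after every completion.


The deadlocked set is empty.
Key observation: task-5 leads a chain of completions in which each release enables another process.
One completion order for the rest: task-5, task-6, task-1, task-7, task-0, task-4. Step-by-step check:
  pool = (0, 1)
  task-5: need (0, 0) fits (0, 1); releases (1, 1), pool now (1, 2)
  task-6: need (1, 2) fits (1, 2); releases (0, 1), pool now (1, 3)
  task-1: need (1, 3) fits (1, 3); releases (2, 2), pool now (3, 5)
  task-7: need (3, 3) fits (3, 5); releases (1, 0), pool now (4, 5)
  task-0: need (1, 5) fits (4, 5); releases (1, 1), pool now (5, 6)
  task-4: need (5, 5) fits (5, 6); releases (1, 2), pool now (6, 8)
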